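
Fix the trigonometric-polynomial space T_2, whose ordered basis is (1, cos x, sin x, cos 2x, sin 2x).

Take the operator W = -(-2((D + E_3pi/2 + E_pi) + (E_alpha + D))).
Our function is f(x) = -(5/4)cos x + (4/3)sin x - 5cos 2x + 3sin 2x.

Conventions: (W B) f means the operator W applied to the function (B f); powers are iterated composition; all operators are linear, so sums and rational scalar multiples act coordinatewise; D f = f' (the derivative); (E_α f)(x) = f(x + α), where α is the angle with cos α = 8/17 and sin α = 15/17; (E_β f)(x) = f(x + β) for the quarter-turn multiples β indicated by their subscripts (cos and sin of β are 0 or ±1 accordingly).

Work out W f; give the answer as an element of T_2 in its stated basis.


D f = (4/3)cos x + (5/4)sin x + 6cos 2x + 10sin 2x
E_3pi/2 f = -(4/3)cos x - (5/4)sin x + 5cos 2x - 3sin 2x
E_pi f = (5/4)cos x - (4/3)sin x - 5cos 2x + 3sin 2x
(D + E_3pi/2 + E_pi) f = (5/4)cos x - (4/3)sin x + 6cos 2x + 10sin 2x
E_alpha f = (10/17)cos x + (353/204)sin x + (1525/289)cos 2x + (717/289)sin 2x
D f = (4/3)cos x + (5/4)sin x + 6cos 2x + 10sin 2x
(E_alpha + D) f = (98/51)cos x + (152/51)sin x + (3259/289)cos 2x + (3607/289)sin 2x
((D + E_3pi/2 + E_pi) + (E_alpha + D)) f = (647/204)cos x + (28/17)sin x + (4993/289)cos 2x + (6497/289)sin 2x
(-2((D + E_3pi/2 + E_pi) + (E_alpha + D))) f = -(647/102)cos x - (56/17)sin x - (9986/289)cos 2x - (12994/289)sin 2x
(-(-2((D + E_3pi/2 + E_pi) + (E_alpha + D)))) f = (647/102)cos x + (56/17)sin x + (9986/289)cos 2x + (12994/289)sin 2x

the image equals g(x) = (647/102)cos x + (56/17)sin x + (9986/289)cos 2x + (12994/289)sin 2x


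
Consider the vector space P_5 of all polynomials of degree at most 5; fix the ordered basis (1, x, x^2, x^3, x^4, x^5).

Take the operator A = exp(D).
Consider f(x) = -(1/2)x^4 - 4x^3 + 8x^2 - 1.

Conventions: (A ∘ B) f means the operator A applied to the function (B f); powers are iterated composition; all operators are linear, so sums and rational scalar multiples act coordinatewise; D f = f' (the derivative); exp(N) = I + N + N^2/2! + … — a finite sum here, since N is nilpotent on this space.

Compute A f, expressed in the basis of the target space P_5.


the result is g(x) = -(1/2)x^4 - 6x^3 - 7x^2 + 2x + 5/2

order-1 term: -2x^3 - 12x^2 + 16x
order-2 term: -3x^2 - 12x + 8
order-3 term: -2x - 4
order-4 term: -1/2
the series for exp(D) f terminates at order 4
exp(D) f = -(1/2)x^4 - 6x^3 - 7x^2 + 2x + 5/2


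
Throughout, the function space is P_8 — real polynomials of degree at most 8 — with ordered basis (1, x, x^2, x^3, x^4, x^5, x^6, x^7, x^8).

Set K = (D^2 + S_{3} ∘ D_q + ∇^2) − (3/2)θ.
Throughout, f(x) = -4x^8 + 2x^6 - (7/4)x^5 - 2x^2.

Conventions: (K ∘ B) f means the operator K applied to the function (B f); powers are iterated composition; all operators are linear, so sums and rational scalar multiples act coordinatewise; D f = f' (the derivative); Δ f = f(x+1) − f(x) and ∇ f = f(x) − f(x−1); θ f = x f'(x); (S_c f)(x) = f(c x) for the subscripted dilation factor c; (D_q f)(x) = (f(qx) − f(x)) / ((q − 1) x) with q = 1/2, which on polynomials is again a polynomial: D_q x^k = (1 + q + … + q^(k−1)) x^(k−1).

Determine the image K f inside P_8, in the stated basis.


D f = -32x^7 + 12x^5 - (35/4)x^4 - 4x
D D f = -224x^6 + 60x^4 - 35x^3 - 4
D_q f = -(255/32)x^7 + (63/16)x^5 - (217/64)x^4 - 3x
S_{3} D_q f = -(557685/32)x^7 + (15309/16)x^5 - (17577/64)x^4 - 9x
∇ f = -32x^7 + 112x^6 - 212x^5 + (965/4)x^4 - (333/2)x^3 + (129/2)x^2 - (61/4)x + 9/4
∇ ∇ f = -224x^6 + 1344x^5 - 3860x^4 + 6445x^3 - 6419x^2 + (7099/2)x - 1687/2
(D^2 + S_{3} ∘ D_q + ∇^2) f = -(557685/32)x^7 - 448x^6 + (36813/16)x^5 - (260777/64)x^4 + 6410x^3 - 6419x^2 + (7081/2)x - 1695/2
θ f = -32x^8 + 12x^6 - (35/4)x^5 - 4x^2
(-(3/2)θ) f = 48x^8 - 18x^6 + (105/8)x^5 + 6x^2
((D^2 + S_{3} ∘ D_q + ∇^2) − (3/2)θ) f = 48x^8 - (557685/32)x^7 - 466x^6 + (37023/16)x^5 - (260777/64)x^4 + 6410x^3 - 6413x^2 + (7081/2)x - 1695/2

g(x) = 48x^8 - (557685/32)x^7 - 466x^6 + (37023/16)x^5 - (260777/64)x^4 + 6410x^3 - 6413x^2 + (7081/2)x - 1695/2


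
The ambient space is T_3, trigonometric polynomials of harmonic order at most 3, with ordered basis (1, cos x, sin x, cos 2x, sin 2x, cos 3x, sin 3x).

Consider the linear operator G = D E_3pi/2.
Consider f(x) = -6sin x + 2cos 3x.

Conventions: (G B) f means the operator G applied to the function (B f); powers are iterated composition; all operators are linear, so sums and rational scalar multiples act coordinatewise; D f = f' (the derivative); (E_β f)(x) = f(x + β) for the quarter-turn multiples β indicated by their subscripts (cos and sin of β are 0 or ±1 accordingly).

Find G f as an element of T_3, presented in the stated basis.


E_3pi/2 f = 6cos x - 2sin 3x
D E_3pi/2 f = -6sin x - 6cos 3x

the image equals g(x) = -6sin x - 6cos 3x


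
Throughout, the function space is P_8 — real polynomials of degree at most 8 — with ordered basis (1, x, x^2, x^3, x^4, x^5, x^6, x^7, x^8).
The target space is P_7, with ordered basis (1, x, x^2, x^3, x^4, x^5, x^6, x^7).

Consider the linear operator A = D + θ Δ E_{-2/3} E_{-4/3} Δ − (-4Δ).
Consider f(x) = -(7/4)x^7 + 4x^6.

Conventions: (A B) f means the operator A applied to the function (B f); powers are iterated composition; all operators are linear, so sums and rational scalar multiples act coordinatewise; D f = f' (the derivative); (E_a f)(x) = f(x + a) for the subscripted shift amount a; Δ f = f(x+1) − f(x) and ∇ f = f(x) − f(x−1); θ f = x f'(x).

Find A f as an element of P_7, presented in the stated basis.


D f = -(49/4)x^6 + 24x^5
Δ f = -(49/4)x^6 - (51/4)x^5 - (5/4)x^4 + (75/4)x^3 + (93/4)x^2 + (47/4)x + 9/4
E_{-4/3} Δ f = -(49/4)x^6 + (341/4)x^5 - (2915/12)x^4 + (40985/108)x^3 - (37109/108)x^2 + (55031/324)x - 103747/2916
E_{-2/3} (E_{-4/3} Δ) f = -(49/4)x^6 + (537/4)x^5 - (2435/4)x^4 + (5915/4)x^3 - (8157/4)x^2 + (6063/4)x - 1897/4
Δ E_{-2/3} (E_{-4/3} Δ) f = -(147/2)x^5 + (975/2)x^4 - (2675/2)x^3 + (3885/2)x^2 - (2959/2)x + 937/2
θ Δ E_{-2/3} (E_{-4/3} Δ) f = -(735/2)x^5 + 1950x^4 - (8025/2)x^3 + 3885x^2 - (2959/2)x
Δ f = -(49/4)x^6 - (51/4)x^5 - (5/4)x^4 + (75/4)x^3 + (93/4)x^2 + (47/4)x + 9/4
(-4Δ) f = 49x^6 + 51x^5 + 5x^4 - 75x^3 - 93x^2 - 47x - 9
(-(-4Δ)) f = -49x^6 - 51x^5 - 5x^4 + 75x^3 + 93x^2 + 47x + 9
(D + θ Δ E_{-2/3} E_{-4/3} Δ − (-4Δ)) f = -(245/4)x^6 - (789/2)x^5 + 1945x^4 - (7875/2)x^3 + 3978x^2 - (2865/2)x + 9

g(x) = -(245/4)x^6 - (789/2)x^5 + 1945x^4 - (7875/2)x^3 + 3978x^2 - (2865/2)x + 9


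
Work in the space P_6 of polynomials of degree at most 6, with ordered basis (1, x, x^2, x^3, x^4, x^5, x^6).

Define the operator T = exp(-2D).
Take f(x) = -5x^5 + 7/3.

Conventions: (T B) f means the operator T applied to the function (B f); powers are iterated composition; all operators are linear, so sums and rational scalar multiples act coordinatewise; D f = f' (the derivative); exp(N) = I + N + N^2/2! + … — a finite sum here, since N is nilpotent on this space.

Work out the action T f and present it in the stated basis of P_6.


the image equals g(x) = -5x^5 + 50x^4 - 200x^3 + 400x^2 - 400x + 487/3

order-1 term: 50x^4
order-2 term: -200x^3
order-3 term: 400x^2
order-4 term: -400x
order-5 term: 160
the series for exp(-2D) f terminates at order 5
exp(-2D) f = -5x^5 + 50x^4 - 200x^3 + 400x^2 - 400x + 487/3


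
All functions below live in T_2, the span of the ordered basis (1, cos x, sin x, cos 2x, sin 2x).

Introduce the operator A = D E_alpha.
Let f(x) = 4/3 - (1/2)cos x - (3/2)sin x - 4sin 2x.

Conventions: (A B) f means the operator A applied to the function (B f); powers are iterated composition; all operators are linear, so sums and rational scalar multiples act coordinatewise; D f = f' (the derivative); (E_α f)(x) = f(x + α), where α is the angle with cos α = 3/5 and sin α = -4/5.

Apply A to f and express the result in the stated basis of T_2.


E_alpha f = 4/3 + (9/10)cos x - (13/10)sin x + (96/25)cos 2x + (28/25)sin 2x
D E_alpha f = -(13/10)cos x - (9/10)sin x + (56/25)cos 2x - (192/25)sin 2x

g(x) = -(13/10)cos x - (9/10)sin x + (56/25)cos 2x - (192/25)sin 2x


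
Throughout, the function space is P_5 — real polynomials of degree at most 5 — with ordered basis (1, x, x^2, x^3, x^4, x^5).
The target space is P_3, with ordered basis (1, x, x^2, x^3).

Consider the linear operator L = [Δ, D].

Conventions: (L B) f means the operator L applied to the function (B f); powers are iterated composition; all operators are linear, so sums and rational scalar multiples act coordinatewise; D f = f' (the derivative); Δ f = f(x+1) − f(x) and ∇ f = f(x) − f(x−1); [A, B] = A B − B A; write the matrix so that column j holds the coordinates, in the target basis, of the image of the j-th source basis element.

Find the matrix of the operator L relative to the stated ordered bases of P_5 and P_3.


image of 1: 0
image of x: 0
image of x^2: 0
image of x^3: 0
image of x^4: 0
image of x^5: 0
each image's coordinates form column j of the matrix

the matrix is [[0, 0, 0, 0, 0, 0]; [0, 0, 0, 0, 0, 0]; [0, 0, 0, 0, 0, 0]; [0, 0, 0, 0, 0, 0]] (rows listed top to bottom)


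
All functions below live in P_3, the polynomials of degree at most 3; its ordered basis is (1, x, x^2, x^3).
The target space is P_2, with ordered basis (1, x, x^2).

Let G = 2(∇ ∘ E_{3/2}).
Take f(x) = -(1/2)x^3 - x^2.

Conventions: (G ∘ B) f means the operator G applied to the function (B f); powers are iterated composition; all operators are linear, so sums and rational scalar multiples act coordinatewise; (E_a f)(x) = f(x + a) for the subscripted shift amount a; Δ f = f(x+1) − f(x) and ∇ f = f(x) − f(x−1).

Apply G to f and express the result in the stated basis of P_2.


E_{3/2} f = -(1/2)x^3 - (13/4)x^2 - (51/8)x - 63/16
∇ E_{3/2} f = -(3/2)x^2 - 5x - 29/8
(2(∇ ∘ E_{3/2})) f = -3x^2 - 10x - 29/4

the image equals g(x) = -3x^2 - 10x - 29/4


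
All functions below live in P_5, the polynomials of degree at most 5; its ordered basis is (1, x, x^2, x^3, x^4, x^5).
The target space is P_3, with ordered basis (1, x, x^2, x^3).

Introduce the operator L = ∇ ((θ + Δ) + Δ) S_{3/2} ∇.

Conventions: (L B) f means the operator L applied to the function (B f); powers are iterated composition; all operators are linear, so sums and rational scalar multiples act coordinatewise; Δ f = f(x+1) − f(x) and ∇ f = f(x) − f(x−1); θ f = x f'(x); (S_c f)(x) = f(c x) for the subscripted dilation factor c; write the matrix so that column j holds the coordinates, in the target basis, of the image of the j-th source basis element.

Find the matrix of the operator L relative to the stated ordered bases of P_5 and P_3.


image of 1: 0
image of x: 0
image of x^2: 3
image of x^3: 27x + 9
image of x^4: (243/2)x^2 - (27/2)x + 39/2
image of x^5: 405x^3 - (1215/4)x^2 + (1575/4)x - 255/4
each image's coordinates form column j of the matrix

the matrix is [[0, 0, 3, 9, 39/2, -255/4]; [0, 0, 0, 27, -27/2, 1575/4]; [0, 0, 0, 0, 243/2, -1215/4]; [0, 0, 0, 0, 0, 405]] (rows listed top to bottom)


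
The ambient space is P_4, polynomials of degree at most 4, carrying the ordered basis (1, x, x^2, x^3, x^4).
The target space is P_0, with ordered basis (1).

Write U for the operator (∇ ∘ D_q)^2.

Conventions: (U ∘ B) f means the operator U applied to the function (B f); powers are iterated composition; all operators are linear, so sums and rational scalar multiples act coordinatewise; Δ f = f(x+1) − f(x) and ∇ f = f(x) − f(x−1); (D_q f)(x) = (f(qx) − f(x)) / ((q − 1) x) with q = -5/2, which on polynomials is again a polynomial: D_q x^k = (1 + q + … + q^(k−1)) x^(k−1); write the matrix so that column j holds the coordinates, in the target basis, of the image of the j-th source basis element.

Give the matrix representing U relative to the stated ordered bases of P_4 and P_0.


the matrix is [[0, 0, 0, 0, 783/16]] (rows listed top to bottom)

image of 1: 0
image of x: 0
image of x^2: 0
image of x^3: 0
image of x^4: 783/16
each image's coordinates form column j of the matrix


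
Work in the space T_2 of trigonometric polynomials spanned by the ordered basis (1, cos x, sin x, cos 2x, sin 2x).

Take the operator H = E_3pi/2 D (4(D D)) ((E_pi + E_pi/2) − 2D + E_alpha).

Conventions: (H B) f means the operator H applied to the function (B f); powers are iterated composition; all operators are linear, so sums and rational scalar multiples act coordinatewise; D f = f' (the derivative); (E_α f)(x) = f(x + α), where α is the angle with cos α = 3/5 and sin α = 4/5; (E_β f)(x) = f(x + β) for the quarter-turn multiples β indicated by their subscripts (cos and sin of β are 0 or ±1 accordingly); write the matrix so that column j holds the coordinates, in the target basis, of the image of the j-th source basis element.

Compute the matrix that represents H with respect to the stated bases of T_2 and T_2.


image of 1: 0
image of cos x: (8/5)cos x - (4/5)sin x
image of sin x: (4/5)cos x + (8/5)sin x
image of cos 2x: (2432/25)cos 2x + (224/25)sin 2x
image of sin 2x: -(224/25)cos 2x + (2432/25)sin 2x
each image's coordinates form column j of the matrix

the matrix is [[0, 0, 0, 0, 0]; [0, 8/5, 4/5, 0, 0]; [0, -4/5, 8/5, 0, 0]; [0, 0, 0, 2432/25, -224/25]; [0, 0, 0, 224/25, 2432/25]] (rows listed top to bottom)


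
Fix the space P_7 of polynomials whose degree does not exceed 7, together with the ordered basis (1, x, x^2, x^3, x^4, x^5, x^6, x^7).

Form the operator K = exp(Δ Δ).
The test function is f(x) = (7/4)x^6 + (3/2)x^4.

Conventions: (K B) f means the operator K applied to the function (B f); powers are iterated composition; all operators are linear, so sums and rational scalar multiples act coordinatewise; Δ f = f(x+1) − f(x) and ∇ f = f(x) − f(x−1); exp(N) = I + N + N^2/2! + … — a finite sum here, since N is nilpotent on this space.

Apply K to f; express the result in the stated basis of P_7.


the image equals g(x) = (7/4)x^6 + 54x^4 + 210x^3 + (1401/2)x^2 + 1611x + 3445/2

order-1 term: (105/2)x^4 + 210x^3 + (771/2)x^2 + 351x + 259/2
order-2 term: 315x^2 + 1260x + 1383
order-3 term: 210
the series for exp(Δ Δ) f terminates at order 3
exp(Δ Δ) f = (7/4)x^6 + 54x^4 + 210x^3 + (1401/2)x^2 + 1611x + 3445/2


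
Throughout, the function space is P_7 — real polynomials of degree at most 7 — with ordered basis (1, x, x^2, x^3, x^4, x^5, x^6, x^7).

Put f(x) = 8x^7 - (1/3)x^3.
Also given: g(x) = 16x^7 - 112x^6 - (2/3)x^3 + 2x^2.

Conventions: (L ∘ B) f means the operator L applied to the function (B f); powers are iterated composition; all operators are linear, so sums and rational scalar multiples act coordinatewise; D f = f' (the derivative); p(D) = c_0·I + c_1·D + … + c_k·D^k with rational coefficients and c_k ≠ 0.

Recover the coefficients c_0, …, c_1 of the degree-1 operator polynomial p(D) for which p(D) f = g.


D^0 f = 8x^7 - (1/3)x^3
D^1 f = 56x^6 - x^2
matching coefficients of g against c_0 f + c_1 Df + … from the top degree down determines the c_i
solution: c_0 = 2, c_1 = -2

c_0 = 2, c_1 = -2


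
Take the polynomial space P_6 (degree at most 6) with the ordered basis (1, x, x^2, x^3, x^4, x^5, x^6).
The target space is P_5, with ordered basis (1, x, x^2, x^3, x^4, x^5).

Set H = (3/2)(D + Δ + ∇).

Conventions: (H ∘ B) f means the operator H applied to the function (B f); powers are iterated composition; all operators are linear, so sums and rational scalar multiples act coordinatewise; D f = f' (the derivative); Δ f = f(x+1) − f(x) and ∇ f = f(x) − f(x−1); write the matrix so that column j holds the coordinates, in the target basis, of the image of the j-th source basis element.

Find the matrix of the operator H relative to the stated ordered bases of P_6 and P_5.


the matrix is [[0, 9/2, 0, 3, 0, 3, 0]; [0, 0, 9, 0, 12, 0, 18]; [0, 0, 0, 27/2, 0, 30, 0]; [0, 0, 0, 0, 18, 0, 60]; [0, 0, 0, 0, 0, 45/2, 0]; [0, 0, 0, 0, 0, 0, 27]] (rows listed top to bottom)

image of 1: 0
image of x: 9/2
image of x^2: 9x
image of x^3: (27/2)x^2 + 3
image of x^4: 18x^3 + 12x
image of x^5: (45/2)x^4 + 30x^2 + 3
image of x^6: 27x^5 + 60x^3 + 18x
each image's coordinates form column j of the matrix


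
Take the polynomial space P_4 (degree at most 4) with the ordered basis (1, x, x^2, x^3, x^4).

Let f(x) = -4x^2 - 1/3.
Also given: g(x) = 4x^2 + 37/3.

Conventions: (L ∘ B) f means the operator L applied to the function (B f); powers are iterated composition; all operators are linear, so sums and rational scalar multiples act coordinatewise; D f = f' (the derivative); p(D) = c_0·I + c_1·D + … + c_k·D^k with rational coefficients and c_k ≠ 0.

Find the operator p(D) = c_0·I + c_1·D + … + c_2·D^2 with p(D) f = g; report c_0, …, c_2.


D^0 f = -4x^2 - 1/3
D^1 f = -8x
D^2 f = -8
matching coefficients of g against c_0 f + c_1 Df + … from the top degree down determines the c_i
solution: c_0 = -1, c_1 = 0, c_2 = -3/2

c_0 = -1, c_1 = 0, c_2 = -3/2


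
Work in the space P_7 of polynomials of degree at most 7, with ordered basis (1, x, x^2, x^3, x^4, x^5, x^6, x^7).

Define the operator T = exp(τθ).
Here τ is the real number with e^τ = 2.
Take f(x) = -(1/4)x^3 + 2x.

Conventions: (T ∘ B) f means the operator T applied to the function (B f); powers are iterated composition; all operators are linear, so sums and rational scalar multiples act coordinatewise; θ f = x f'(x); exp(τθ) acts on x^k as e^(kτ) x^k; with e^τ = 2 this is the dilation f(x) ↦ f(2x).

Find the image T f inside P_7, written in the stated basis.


the image equals g(x) = -2x^3 + 4x

exp(τθ) x^k = e^(kτ) x^k; with e^τ = 2 this sends x^k to 2^k x^k
x ↦ 2 x
x^3 ↦ 8 x^3
applying this coordinatewise to f: exp(τθ) f = -2x^3 + 4x


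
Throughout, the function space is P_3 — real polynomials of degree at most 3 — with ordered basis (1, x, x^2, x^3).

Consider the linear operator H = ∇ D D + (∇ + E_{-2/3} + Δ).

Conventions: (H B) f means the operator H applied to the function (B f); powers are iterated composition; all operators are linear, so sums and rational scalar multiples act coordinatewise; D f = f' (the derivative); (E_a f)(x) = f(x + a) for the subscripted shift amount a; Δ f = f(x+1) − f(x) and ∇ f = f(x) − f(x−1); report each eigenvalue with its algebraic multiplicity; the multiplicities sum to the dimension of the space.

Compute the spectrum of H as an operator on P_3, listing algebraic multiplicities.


image of 1: 1
image of x: x + 4/3
image of x^2: x^2 + (8/3)x + 4/9
image of x^3: x^3 + 4x^2 + (4/3)x + 208/27
the matrix is upper triangular; its diagonal is (1, 1, 1, 1)
for a triangular matrix the eigenvalues are the diagonal entries, with algebraic multiplicity their repetition count

λ = 1 (multiplicity 4)


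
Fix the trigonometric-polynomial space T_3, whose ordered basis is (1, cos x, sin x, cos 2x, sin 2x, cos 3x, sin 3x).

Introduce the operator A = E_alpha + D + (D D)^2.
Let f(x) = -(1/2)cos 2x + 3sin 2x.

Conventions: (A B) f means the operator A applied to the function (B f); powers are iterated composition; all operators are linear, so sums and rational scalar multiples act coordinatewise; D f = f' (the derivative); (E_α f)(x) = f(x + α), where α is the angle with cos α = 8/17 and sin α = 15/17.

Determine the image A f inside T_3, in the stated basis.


the result is g(x) = (445/578)cos 2x + (13798/289)sin 2x

E_alpha f = (1601/578)cos 2x - (363/289)sin 2x
D f = 6cos 2x + sin 2x
D f = 6cos 2x + sin 2x
D D f = 2cos 2x - 12sin 2x
D (D D) f = -24cos 2x - 4sin 2x
D D (D D) f = -8cos 2x + 48sin 2x
(E_alpha + D + (D D)^2) f = (445/578)cos 2x + (13798/289)sin 2x


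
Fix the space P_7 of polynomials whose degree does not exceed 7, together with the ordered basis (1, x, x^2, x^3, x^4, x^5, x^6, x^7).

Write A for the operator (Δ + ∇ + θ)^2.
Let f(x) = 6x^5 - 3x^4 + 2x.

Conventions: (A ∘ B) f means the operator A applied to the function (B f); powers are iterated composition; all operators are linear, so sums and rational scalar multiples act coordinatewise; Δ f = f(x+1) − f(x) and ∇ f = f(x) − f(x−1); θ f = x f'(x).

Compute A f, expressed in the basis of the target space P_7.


the image equals g(x) = 150x^5 + 492x^4 + 312x^3 + 696x^2 + 842x - 32

Δ f = 30x^4 + 48x^3 + 42x^2 + 18x + 5
∇ f = 30x^4 - 72x^3 + 78x^2 - 42x + 11
θ f = 30x^5 - 12x^4 + 2x
(Δ + ∇ + θ) f = 30x^5 + 48x^4 - 24x^3 + 120x^2 - 22x + 16
Δ (Δ + ∇ + θ) f = 150x^4 + 492x^3 + 516x^2 + 510x + 152
∇ (Δ + ∇ + θ) f = 150x^4 - 108x^3 - 60x^2 + 354x - 184
θ (Δ + ∇ + θ) f = 150x^5 + 192x^4 - 72x^3 + 240x^2 - 22x
(Δ + ∇ + θ) (Δ + ∇ + θ) f = 150x^5 + 492x^4 + 312x^3 + 696x^2 + 842x - 32


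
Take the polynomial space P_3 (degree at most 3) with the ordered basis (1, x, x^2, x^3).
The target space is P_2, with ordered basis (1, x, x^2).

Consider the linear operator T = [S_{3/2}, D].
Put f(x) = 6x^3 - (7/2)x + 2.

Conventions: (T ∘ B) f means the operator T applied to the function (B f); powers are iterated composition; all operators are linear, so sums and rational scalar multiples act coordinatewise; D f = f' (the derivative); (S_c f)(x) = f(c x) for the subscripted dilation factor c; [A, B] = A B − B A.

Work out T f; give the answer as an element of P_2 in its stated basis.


the result is g(x) = -(81/4)x^2 + 7/4

D f = 18x^2 - 7/2
S_{3/2} D f = (81/2)x^2 - 7/2
S_{3/2} f = (81/4)x^3 - (21/4)x + 2
D S_{3/2} f = (243/4)x^2 - 21/4
[S_{3/2}, D] f = -(81/4)x^2 + 7/4


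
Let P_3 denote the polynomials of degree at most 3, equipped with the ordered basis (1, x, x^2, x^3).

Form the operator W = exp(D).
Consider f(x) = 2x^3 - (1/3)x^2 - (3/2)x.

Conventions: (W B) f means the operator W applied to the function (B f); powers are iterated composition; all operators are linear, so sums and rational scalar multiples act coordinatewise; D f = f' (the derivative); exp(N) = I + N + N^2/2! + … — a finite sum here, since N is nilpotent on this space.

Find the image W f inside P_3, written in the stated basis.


order-1 term: 6x^2 - (2/3)x - 3/2
order-2 term: 6x - 1/3
order-3 term: 2
the series for exp(D) f terminates at order 3
exp(D) f = 2x^3 + (17/3)x^2 + (23/6)x + 1/6

the image equals g(x) = 2x^3 + (17/3)x^2 + (23/6)x + 1/6


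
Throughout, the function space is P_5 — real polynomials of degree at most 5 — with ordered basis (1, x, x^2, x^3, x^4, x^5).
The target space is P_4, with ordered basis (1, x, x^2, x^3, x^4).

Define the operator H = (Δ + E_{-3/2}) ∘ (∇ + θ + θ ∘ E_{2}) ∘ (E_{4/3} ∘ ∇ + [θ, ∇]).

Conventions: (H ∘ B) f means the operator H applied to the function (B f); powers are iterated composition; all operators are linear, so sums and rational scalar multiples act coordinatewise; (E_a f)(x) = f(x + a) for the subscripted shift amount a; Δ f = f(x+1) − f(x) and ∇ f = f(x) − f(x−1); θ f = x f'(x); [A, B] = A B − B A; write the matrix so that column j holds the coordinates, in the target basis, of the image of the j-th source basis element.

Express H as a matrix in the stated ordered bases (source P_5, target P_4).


image of 1: 0
image of x: 0
image of x^2: 0
image of x^3: 22x
image of x^4: 88x^2 + (116/3)x + 198
image of x^5: 220x^3 + (580/3)x^2 + (53545/27)x + 3230/3
each image's coordinates form column j of the matrix

the matrix is [[0, 0, 0, 0, 198, 3230/3]; [0, 0, 0, 22, 116/3, 53545/27]; [0, 0, 0, 0, 88, 580/3]; [0, 0, 0, 0, 0, 220]; [0, 0, 0, 0, 0, 0]] (rows listed top to bottom)


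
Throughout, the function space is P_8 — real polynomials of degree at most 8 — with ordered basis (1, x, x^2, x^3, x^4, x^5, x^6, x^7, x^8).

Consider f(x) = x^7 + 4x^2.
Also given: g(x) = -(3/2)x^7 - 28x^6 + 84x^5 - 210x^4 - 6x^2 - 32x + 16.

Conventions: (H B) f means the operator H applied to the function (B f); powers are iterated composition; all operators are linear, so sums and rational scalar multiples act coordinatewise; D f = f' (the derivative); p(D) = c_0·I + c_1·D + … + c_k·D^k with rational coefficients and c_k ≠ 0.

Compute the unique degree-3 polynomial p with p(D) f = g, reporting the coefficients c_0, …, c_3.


p(D) = -(3/2)·I − 4·D + 2·D^2 − D^3, i.e. c_0 = -3/2, c_1 = -4, c_2 = 2, c_3 = -1

D^0 f = x^7 + 4x^2
D^1 f = 7x^6 + 8x
D^2 f = 42x^5 + 8
D^3 f = 210x^4
matching coefficients of g against c_0 f + c_1 Df + … from the top degree down determines the c_i
solution: c_0 = -3/2, c_1 = -4, c_2 = 2, c_3 = -1


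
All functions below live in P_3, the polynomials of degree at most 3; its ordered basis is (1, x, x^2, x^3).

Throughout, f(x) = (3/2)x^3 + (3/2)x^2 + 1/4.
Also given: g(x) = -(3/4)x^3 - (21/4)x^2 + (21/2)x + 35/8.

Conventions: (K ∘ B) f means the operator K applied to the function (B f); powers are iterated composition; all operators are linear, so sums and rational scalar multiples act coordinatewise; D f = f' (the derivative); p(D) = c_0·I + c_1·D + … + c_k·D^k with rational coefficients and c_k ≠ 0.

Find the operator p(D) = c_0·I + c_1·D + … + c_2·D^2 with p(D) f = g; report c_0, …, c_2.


D^0 f = (3/2)x^3 + (3/2)x^2 + 1/4
D^1 f = (9/2)x^2 + 3x
D^2 f = 9x + 3
matching coefficients of g against c_0 f + c_1 Df + … from the top degree down determines the c_i
solution: c_0 = -1/2, c_1 = -1, c_2 = 3/2

c_0 = -1/2, c_1 = -1, c_2 = 3/2


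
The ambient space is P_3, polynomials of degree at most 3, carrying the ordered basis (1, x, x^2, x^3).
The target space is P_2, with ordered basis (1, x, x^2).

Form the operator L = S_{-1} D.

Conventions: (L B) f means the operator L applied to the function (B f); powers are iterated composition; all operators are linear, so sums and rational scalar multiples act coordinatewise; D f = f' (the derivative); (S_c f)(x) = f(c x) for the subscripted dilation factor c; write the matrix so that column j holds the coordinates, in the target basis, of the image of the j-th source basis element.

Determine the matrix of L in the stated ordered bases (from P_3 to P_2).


image of 1: 0
image of x: 1
image of x^2: -2x
image of x^3: 3x^2
each image's coordinates form column j of the matrix

the matrix is [[0, 1, 0, 0]; [0, 0, -2, 0]; [0, 0, 0, 3]] (rows listed top to bottom)


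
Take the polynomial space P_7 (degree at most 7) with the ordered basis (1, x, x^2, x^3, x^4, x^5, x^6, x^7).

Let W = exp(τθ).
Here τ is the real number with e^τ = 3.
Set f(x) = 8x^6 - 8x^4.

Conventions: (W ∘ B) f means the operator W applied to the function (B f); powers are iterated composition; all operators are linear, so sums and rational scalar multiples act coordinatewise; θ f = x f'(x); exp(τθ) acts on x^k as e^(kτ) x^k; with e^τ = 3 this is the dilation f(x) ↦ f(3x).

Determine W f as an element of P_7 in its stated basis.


exp(τθ) x^k = e^(kτ) x^k; with e^τ = 3 this sends x^k to 3^k x^k
x^4 ↦ 81 x^4
x^6 ↦ 729 x^6
applying this coordinatewise to f: exp(τθ) f = 5832x^6 - 648x^4

the result is g(x) = 5832x^6 - 648x^4


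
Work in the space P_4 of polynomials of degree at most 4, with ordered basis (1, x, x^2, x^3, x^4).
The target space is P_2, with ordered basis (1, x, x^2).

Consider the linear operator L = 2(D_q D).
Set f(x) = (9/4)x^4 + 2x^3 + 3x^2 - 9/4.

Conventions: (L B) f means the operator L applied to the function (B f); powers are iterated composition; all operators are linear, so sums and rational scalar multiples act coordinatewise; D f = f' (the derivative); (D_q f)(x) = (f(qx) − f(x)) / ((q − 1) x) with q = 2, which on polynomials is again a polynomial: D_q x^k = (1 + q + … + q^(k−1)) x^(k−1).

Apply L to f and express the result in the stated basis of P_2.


g(x) = 126x^2 + 36x + 12

D f = 9x^3 + 6x^2 + 6x
D_q D f = 63x^2 + 18x + 6
(2(D_q D)) f = 126x^2 + 36x + 12


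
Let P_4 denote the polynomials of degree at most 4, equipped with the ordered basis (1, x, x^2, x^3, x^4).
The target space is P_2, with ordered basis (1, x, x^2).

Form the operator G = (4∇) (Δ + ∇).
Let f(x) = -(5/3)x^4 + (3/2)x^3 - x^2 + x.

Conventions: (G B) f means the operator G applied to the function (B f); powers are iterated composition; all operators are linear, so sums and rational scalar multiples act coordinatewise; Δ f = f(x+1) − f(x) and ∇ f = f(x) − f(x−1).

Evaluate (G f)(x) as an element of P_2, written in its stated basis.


Δ f = -(20/3)x^3 - (11/2)x^2 - (25/6)x - 1/6
∇ f = -(20/3)x^3 + (29/2)x^2 - (79/6)x + 31/6
(Δ + ∇) f = -(40/3)x^3 + 9x^2 - (52/3)x + 5
∇ (Δ + ∇) f = -40x^2 + 58x - 119/3
(4∇) (Δ + ∇) f = -160x^2 + 232x - 476/3

g(x) = -160x^2 + 232x - 476/3


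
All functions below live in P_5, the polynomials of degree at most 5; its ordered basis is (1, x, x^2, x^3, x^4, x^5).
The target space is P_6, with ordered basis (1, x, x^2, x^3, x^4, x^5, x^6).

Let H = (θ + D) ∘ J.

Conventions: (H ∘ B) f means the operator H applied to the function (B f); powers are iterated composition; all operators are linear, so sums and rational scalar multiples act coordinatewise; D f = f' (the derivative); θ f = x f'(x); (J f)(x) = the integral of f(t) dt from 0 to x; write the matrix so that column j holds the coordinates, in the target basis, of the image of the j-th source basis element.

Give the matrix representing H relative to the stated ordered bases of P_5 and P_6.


the matrix is [[1, 0, 0, 0, 0, 0]; [1, 1, 0, 0, 0, 0]; [0, 1, 1, 0, 0, 0]; [0, 0, 1, 1, 0, 0]; [0, 0, 0, 1, 1, 0]; [0, 0, 0, 0, 1, 1]; [0, 0, 0, 0, 0, 1]] (rows listed top to bottom)

image of 1: x + 1
image of x: x^2 + x
image of x^2: x^3 + x^2
image of x^3: x^4 + x^3
image of x^4: x^5 + x^4
image of x^5: x^6 + x^5
each image's coordinates form column j of the matrix


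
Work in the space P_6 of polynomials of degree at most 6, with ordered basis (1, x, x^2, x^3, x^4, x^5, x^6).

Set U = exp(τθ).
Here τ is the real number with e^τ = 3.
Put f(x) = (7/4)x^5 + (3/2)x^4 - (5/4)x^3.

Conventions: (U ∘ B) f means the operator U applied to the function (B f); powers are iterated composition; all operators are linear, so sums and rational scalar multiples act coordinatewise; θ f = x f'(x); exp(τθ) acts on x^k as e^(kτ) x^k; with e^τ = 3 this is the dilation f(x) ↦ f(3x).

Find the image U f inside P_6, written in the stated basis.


exp(τθ) x^k = e^(kτ) x^k; with e^τ = 3 this sends x^k to 3^k x^k
x^3 ↦ 27 x^3
x^4 ↦ 81 x^4
x^5 ↦ 243 x^5
applying this coordinatewise to f: exp(τθ) f = (1701/4)x^5 + (243/2)x^4 - (135/4)x^3

the result is g(x) = (1701/4)x^5 + (243/2)x^4 - (135/4)x^3


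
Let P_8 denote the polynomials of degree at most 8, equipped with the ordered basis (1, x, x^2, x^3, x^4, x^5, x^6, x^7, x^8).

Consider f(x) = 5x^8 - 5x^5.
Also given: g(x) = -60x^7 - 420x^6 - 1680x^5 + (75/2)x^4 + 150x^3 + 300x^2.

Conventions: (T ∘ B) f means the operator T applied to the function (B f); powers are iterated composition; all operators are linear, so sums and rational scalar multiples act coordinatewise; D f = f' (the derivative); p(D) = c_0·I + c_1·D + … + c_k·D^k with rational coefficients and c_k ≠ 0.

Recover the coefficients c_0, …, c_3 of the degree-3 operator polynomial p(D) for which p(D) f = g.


D^0 f = 5x^8 - 5x^5
D^1 f = 40x^7 - 25x^4
D^2 f = 280x^6 - 100x^3
D^3 f = 1680x^5 - 300x^2
matching coefficients of g against c_0 f + c_1 Df + … from the top degree down determines the c_i
solution: c_0 = 0, c_1 = -3/2, c_2 = -3/2, c_3 = -1

p(D) = -(3/2)·D − (3/2)·D^2 − D^3, i.e. c_0 = 0, c_1 = -3/2, c_2 = -3/2, c_3 = -1


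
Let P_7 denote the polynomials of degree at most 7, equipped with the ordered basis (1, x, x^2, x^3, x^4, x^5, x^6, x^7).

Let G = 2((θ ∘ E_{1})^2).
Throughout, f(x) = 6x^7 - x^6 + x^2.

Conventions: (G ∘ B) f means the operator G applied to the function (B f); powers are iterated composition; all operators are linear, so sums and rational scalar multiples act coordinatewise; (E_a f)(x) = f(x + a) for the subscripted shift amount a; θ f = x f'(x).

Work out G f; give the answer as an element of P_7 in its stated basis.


E_{1} f = 6x^7 + 41x^6 + 120x^5 + 195x^4 + 190x^3 + 112x^2 + 38x + 6
θ E_{1} f = 42x^7 + 246x^6 + 600x^5 + 780x^4 + 570x^3 + 224x^2 + 38x
E_{1} (θ ∘ E_{1}) f = 42x^7 + 540x^6 + 2958x^5 + 8940x^4 + 16080x^3 + 17186x^2 + 10086x + 2500
θ E_{1} (θ ∘ E_{1}) f = 294x^7 + 3240x^6 + 14790x^5 + 35760x^4 + 48240x^3 + 34372x^2 + 10086x
(2((θ ∘ E_{1})^2)) f = 588x^7 + 6480x^6 + 29580x^5 + 71520x^4 + 96480x^3 + 68744x^2 + 20172x

the image equals g(x) = 588x^7 + 6480x^6 + 29580x^5 + 71520x^4 + 96480x^3 + 68744x^2 + 20172x


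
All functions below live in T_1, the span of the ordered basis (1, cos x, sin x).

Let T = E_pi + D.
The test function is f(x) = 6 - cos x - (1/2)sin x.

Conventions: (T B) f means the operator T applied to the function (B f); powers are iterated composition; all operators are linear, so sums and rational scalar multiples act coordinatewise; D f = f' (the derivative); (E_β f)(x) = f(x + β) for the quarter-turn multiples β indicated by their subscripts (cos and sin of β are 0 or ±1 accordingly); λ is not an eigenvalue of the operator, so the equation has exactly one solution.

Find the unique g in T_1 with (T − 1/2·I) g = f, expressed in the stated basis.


g(x) = 12 + (8/13)cos x - (1/13)sin x

write g with unknown coordinates in the stated basis and equate coefficients in (T − 1/2·I) g = f
solving from the highest basis element down gives g = 12 + (8/13)cos x - (1/13)sin x
check: T g = 12 - (9/13)cos x - (7/13)sin x
so T g − 1/2·g = 6 - cos x - (1/2)sin x = f ✓


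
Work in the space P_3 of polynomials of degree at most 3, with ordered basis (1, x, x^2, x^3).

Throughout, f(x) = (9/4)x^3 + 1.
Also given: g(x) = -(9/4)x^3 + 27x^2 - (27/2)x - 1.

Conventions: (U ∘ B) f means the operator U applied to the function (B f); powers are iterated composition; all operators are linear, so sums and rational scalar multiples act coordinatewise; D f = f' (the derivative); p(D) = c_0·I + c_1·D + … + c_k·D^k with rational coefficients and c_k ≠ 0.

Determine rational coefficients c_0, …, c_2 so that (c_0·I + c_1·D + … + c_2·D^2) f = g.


D^0 f = (9/4)x^3 + 1
D^1 f = (27/4)x^2
D^2 f = (27/2)x
matching coefficients of g against c_0 f + c_1 Df + … from the top degree down determines the c_i
solution: c_0 = -1, c_1 = 4, c_2 = -1

c_0 = -1, c_1 = 4, c_2 = -1


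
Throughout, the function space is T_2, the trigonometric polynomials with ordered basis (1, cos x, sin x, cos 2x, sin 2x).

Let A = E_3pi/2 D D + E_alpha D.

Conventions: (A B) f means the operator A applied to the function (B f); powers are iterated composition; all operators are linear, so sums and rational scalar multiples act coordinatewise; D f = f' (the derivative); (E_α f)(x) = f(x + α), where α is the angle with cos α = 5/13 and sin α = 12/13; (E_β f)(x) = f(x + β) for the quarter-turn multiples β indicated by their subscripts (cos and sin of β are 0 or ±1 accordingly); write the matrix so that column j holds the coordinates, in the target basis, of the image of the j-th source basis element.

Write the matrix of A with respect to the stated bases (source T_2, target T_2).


image of 1: 0
image of cos x: -(12/13)cos x - (18/13)sin x
image of sin x: (18/13)cos x - (12/13)sin x
image of cos 2x: (436/169)cos 2x + (238/169)sin 2x
image of sin 2x: -(238/169)cos 2x + (436/169)sin 2x
each image's coordinates form column j of the matrix

the matrix is [[0, 0, 0, 0, 0]; [0, -12/13, 18/13, 0, 0]; [0, -18/13, -12/13, 0, 0]; [0, 0, 0, 436/169, -238/169]; [0, 0, 0, 238/169, 436/169]] (rows listed top to bottom)


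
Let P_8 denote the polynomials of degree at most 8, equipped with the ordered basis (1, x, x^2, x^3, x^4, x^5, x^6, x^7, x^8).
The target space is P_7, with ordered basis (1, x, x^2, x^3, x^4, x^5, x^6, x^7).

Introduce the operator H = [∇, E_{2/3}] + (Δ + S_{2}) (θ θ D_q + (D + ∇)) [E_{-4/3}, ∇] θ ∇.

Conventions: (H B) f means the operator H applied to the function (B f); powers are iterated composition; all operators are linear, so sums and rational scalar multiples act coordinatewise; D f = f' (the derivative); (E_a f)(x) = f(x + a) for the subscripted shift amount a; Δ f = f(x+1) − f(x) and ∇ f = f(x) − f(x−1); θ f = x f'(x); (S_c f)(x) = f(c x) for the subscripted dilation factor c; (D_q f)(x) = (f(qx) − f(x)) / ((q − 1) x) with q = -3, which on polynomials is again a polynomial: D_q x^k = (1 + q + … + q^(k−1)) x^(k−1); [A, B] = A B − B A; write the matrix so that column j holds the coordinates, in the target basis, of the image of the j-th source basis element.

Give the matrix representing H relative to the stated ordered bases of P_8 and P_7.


image of 1: 0
image of x: 0
image of x^2: 0
image of x^3: 0
image of x^4: 0
image of x^5: 0
image of x^6: 0
image of x^7: 0
image of x^8: 0
each image's coordinates form column j of the matrix

the matrix is [[0, 0, 0, 0, 0, 0, 0, 0, 0]; [0, 0, 0, 0, 0, 0, 0, 0, 0]; [0, 0, 0, 0, 0, 0, 0, 0, 0]; [0, 0, 0, 0, 0, 0, 0, 0, 0]; [0, 0, 0, 0, 0, 0, 0, 0, 0]; [0, 0, 0, 0, 0, 0, 0, 0, 0]; [0, 0, 0, 0, 0, 0, 0, 0, 0]; [0, 0, 0, 0, 0, 0, 0, 0, 0]] (rows listed top to bottom)


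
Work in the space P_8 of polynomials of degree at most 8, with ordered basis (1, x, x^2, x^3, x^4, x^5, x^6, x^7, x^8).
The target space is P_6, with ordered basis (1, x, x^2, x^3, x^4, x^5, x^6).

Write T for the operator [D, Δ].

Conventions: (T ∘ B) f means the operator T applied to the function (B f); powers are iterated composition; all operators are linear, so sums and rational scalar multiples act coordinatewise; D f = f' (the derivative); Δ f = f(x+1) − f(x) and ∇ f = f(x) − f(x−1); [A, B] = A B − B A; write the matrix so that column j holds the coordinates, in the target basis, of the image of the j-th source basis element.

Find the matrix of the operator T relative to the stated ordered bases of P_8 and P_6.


image of 1: 0
image of x: 0
image of x^2: 0
image of x^3: 0
image of x^4: 0
image of x^5: 0
image of x^6: 0
image of x^7: 0
image of x^8: 0
each image's coordinates form column j of the matrix

the matrix is [[0, 0, 0, 0, 0, 0, 0, 0, 0]; [0, 0, 0, 0, 0, 0, 0, 0, 0]; [0, 0, 0, 0, 0, 0, 0, 0, 0]; [0, 0, 0, 0, 0, 0, 0, 0, 0]; [0, 0, 0, 0, 0, 0, 0, 0, 0]; [0, 0, 0, 0, 0, 0, 0, 0, 0]; [0, 0, 0, 0, 0, 0, 0, 0, 0]] (rows listed top to bottom)


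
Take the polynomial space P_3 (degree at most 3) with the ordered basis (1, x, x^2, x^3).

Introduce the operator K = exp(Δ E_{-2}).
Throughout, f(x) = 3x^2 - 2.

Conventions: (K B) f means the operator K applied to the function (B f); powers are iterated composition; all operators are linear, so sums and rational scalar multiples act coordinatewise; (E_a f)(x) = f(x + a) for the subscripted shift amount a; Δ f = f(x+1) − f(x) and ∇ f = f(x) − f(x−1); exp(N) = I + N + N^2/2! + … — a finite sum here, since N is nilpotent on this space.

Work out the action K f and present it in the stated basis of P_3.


g(x) = 3x^2 + 6x - 8

order-1 term: 6x - 9
order-2 term: 3
the series for exp(Δ E_{-2}) f terminates at order 2
exp(Δ E_{-2}) f = 3x^2 + 6x - 8


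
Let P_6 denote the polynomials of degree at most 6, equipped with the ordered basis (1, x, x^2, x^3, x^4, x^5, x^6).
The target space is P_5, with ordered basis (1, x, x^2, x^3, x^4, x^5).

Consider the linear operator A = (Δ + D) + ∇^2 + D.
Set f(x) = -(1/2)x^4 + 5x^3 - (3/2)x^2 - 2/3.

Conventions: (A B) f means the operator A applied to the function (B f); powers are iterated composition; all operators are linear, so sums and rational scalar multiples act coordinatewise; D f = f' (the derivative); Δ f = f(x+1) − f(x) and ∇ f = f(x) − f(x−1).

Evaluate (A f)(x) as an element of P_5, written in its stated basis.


g(x) = -6x^3 + 36x^2 + 46x - 37

Δ f = -2x^3 + 12x^2 + 10x + 3
D f = -2x^3 + 15x^2 - 3x
(Δ + D) f = -4x^3 + 27x^2 + 7x + 3
∇ f = -2x^3 + 18x^2 - 20x + 7
∇ ∇ f = -6x^2 + 42x - 40
D f = -2x^3 + 15x^2 - 3x
((Δ + D) + ∇^2 + D) f = -6x^3 + 36x^2 + 46x - 37


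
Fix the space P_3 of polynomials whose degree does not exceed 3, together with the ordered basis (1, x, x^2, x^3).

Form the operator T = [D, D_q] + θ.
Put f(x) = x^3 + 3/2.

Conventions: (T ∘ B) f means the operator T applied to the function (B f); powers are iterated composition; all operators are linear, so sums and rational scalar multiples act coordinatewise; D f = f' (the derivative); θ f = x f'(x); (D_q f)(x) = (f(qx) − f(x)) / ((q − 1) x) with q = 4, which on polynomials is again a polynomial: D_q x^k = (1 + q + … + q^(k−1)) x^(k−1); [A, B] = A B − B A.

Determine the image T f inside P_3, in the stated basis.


D_q f = 21x^2
D D_q f = 42x
D f = 3x^2
D_q D f = 15x
[D, D_q] f = 27x
θ f = 3x^3
([D, D_q] + θ) f = 3x^3 + 27x

the result is g(x) = 3x^3 + 27x
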